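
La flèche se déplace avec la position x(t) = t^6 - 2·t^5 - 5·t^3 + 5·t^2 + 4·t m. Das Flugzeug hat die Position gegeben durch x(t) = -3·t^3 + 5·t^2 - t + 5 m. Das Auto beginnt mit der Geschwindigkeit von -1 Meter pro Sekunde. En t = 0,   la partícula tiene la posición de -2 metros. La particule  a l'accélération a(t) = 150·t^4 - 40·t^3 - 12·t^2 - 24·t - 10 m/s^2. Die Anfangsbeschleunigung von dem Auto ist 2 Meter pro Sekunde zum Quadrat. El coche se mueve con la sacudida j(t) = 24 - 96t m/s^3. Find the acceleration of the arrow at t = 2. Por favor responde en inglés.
We must differentiate our position equation x(t) = t^6 - 2·t^5 - 5·t^3 + 5·t^2 + 4·t 2 times. Taking d/dt of x(t), we find v(t) = 6·t^5 - 10·t^4 - 15·t^2 + 10·t + 4. Differentiating velocity, we get acceleration: a(t) = 30·t^4 - 40·t^3 - 30·t + 10. From the given acceleration equation a(t) = 30·t^4 - 40·t^3 - 30·t + 10, we substitute t = 2 to get a = 110.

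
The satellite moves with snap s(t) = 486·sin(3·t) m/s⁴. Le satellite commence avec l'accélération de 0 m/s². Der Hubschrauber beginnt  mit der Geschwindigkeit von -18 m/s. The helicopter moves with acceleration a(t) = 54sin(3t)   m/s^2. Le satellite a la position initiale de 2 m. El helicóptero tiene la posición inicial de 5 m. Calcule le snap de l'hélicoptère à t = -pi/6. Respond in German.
Um dies zu lösen, müssen wir 2 Ableitungen unserer Gleichung für die Beschleunigung a(t) = 54·sin(3·t) nehmen. Durch Ableiten von der Beschleunigung erhalten wir den Ruck: j(t) = 162·cos(3·t). Die Ableitung von dem Ruck ergibt den Snap: s(t) = -486·sin(3·t). Wir haben den Snap s(t) = -486·sin(3·t). Durch Einsetzen von t = -pi/6: s(-pi/6) = 486.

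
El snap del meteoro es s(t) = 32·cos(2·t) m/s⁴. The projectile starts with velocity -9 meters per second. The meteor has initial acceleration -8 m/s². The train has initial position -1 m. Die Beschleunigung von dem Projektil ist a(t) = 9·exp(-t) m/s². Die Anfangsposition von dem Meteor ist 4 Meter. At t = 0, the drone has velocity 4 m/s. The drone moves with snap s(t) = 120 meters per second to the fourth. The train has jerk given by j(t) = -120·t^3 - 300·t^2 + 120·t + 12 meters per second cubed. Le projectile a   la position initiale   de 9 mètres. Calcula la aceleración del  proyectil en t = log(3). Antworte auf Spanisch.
De la ecuación de la aceleración a(t) = 9·exp(-t), sustituimos t = log(3) para obtener a = 3.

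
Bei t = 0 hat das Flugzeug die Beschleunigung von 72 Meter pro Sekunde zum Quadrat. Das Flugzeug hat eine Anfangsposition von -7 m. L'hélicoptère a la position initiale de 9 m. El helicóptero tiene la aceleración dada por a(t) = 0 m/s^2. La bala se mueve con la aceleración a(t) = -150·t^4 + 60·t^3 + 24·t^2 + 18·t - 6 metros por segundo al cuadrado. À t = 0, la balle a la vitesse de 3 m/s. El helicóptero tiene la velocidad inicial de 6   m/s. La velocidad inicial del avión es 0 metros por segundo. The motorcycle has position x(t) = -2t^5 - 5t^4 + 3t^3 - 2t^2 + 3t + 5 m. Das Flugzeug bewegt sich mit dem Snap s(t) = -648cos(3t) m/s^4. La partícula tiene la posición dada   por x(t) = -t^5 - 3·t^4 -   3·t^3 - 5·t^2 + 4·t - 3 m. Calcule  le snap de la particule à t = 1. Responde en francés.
Nous devons dériver notre équation de la position x(t) = -t^5 - 3·t^4 - 3·t^3 - 5·t^2 + 4·t - 3 4 fois. En prenant d/dt de x(t), nous trouvons v(t) = -5·t^4 - 12·t^3 - 9·t^2 - 10·t + 4. La dérivée de la vitesse donne l'accélération: a(t) = -20·t^3 - 36·t^2 - 18·t - 10. En prenant d/dt de a(t), nous trouvons j(t) = -60·t^2 - 72·t - 18. En dérivant le jerk, nous obtenons le snap: s(t) = -120·t - 72. De l'équation du snap s(t) = -120·t - 72, nous substituons t = 1 pour obtenir s = -192.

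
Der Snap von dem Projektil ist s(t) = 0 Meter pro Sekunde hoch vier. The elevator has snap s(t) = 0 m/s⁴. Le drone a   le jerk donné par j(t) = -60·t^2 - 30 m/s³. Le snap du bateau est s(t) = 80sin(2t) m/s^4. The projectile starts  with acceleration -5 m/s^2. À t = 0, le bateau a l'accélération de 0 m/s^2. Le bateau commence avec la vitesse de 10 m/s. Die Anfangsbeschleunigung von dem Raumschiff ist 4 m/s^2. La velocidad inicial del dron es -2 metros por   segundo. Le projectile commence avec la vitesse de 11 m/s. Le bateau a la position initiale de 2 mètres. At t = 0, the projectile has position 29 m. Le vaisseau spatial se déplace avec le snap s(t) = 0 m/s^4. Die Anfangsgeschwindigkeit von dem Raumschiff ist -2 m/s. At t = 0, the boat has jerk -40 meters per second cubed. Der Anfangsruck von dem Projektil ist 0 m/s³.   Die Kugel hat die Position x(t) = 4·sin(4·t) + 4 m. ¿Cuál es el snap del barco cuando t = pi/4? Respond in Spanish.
Usando s(t) = 80·sin(2·t) y sustituyendo t = pi/4, encontramos s = 80.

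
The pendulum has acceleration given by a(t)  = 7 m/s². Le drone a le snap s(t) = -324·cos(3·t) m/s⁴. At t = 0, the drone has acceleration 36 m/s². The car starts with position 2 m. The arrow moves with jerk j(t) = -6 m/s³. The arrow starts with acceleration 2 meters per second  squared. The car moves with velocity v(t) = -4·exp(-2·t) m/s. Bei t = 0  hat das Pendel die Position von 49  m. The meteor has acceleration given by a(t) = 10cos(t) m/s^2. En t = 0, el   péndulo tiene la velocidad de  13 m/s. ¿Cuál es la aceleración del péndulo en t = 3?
Tenemos la aceleración a(t) = 7. Sustituyendo t = 3: a(3) = 7.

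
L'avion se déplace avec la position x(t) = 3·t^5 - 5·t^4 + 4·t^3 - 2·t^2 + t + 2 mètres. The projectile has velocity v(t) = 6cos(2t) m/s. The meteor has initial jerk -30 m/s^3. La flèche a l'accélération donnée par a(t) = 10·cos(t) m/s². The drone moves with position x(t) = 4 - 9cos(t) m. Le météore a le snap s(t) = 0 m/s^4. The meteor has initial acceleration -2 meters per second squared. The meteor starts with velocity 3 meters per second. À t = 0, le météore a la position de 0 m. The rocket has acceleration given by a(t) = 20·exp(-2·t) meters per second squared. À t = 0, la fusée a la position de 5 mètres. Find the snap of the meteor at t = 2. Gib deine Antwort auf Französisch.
En utilisant s(t) = 0 et en substituant t = 2, nous trouvons s = 0.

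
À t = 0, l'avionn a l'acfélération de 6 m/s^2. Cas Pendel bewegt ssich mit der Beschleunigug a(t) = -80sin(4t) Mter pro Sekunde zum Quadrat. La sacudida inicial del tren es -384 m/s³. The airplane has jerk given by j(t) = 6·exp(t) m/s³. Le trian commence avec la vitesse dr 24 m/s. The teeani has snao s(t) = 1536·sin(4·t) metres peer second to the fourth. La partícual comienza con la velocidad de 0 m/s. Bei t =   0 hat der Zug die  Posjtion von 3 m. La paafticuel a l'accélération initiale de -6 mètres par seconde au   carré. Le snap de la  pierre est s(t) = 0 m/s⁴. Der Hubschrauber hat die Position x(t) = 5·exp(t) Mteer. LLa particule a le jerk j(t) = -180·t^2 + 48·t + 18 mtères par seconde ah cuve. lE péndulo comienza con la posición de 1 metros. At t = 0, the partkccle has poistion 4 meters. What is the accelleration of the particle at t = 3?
We need to integrate our jerk equation j(t) = -180·t^2 + 48·t + 18 1 time. The integral of jerk, with a(0) = -6, gives acceleration: a(t) = -60·t^3 + 24·t^2 + 18·t - 6. From the given acceleration equation a(t) = -60·t^3 + 24·t^2 + 18·t - 6, we substitute t = 3 to get a = -1356.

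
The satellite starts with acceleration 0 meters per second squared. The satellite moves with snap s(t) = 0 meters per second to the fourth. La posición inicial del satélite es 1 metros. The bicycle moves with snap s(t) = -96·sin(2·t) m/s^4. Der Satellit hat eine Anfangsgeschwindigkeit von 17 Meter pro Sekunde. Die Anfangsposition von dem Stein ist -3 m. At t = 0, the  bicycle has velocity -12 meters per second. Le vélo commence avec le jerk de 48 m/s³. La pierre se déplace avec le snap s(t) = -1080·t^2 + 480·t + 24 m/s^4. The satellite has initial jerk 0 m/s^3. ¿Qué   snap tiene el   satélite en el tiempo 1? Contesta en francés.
En utilisant s(t) = 0 et en substituant t = 1, nous trouvons s = 0.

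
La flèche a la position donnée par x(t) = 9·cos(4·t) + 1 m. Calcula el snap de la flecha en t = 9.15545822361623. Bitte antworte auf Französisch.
En partant de la position x(t) = 9·cos(4·t) + 1, nous prenons 4 dérivées. En prenant d/dt de x(t), nous trouvons v(t) = -36·sin(4·t). La dérivée de la vitesse donne l'accélération: a(t) = -144·cos(4·t). La dérivée de l'accélération donne le jerk: j(t) = 576·sin(4·t). La dérivée du jerk donne le snap: s(t) = 2304·cos(4·t). En utilisant s(t) = 2304·cos(4·t) et en substituant t = 9.15545822361623, nous trouvons s = 1091.46578421052.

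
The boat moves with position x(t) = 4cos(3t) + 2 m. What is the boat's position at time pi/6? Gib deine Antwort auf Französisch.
Nous avons la position x(t) = 4·cos(3·t) + 2. En substituant t = pi/6: x(pi/6) = 2.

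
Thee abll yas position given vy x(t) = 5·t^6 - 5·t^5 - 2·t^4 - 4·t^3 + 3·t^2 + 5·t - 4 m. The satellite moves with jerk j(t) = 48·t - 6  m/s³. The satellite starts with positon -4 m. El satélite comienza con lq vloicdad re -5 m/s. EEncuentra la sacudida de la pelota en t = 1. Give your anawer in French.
Pour résoudre ceci, nous devons prendre 3 dérivées de notre équation de la position x(t) = 5·t^6 - 5·t^5 - 2·t^4 - 4·t^3 + 3·t^2 + 5·t - 4. En prenant d/dt de x(t), nous trouvons v(t) = 30·t^5 - 25·t^4 - 8·t^3 - 12·t^2 + 6·t + 5. En prenant d/dt de v(t), nous trouvons a(t) = 150·t^4 - 100·t^3 - 24·t^2 - 24·t + 6. En dérivant l'accélération, nous obtenons le jerk: j(t) = 600·t^3 - 300·t^2 - 48·t - 24. En utilisant j(t) = 600·t^3 - 300·t^2 - 48·t - 24 et en substituant t = 1, nous trouvons j = 228.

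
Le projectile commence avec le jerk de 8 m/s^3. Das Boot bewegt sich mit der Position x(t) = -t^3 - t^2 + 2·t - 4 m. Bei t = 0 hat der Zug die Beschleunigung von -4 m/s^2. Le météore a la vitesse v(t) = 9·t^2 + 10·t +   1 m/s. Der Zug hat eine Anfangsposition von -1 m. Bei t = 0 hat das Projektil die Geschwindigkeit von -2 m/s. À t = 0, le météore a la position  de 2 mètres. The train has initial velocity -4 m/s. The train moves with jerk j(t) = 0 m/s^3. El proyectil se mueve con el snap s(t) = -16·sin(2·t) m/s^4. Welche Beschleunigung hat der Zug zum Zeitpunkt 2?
Wir müssen das Integral unserer Gleichung für den Ruck j(t) = 0 1-mal finden. Mit ∫j(t)dt und Anwendung von a(0) = -4, finden wir a(t) = -4. Aus der Gleichung für die Beschleunigung a(t) = -4, setzen wir t = 2 ein und erhalten a = -4.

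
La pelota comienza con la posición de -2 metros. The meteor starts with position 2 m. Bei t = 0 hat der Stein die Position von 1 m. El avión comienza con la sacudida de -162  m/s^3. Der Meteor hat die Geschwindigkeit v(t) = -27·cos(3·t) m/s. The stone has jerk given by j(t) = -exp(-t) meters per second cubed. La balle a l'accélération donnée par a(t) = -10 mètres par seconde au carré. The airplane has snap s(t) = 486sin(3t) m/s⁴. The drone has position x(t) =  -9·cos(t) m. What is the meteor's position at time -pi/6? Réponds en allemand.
Ausgehend von der Geschwindigkeit v(t) = -27·cos(3·t), nehmen wir 1 Integral. Mit ∫v(t)dt und Anwendung von x(0) = 2, finden wir x(t) = 2 - 9·sin(3·t). Aus der Gleichung für die Position x(t) = 2 - 9·sin(3·t), setzen wir t = -pi/6 ein und erhalten x = 11.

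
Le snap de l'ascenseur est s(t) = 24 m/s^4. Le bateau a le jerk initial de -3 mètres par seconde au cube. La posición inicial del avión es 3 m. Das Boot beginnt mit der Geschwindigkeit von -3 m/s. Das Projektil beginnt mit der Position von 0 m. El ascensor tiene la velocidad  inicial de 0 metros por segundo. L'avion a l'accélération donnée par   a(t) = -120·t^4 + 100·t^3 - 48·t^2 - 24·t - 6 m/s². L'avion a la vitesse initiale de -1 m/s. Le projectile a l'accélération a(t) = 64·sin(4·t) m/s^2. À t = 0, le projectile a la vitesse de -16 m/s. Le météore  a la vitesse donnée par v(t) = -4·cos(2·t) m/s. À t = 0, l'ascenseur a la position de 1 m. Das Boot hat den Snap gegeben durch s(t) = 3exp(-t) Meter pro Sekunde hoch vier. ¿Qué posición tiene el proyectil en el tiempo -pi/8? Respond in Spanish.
Debemos encontrar la antiderivada de nuestra ecuación de la aceleración a(t) = 64·sin(4·t) 2 veces. Tomando ∫a(t)dt y aplicando v(0) = -16, encontramos v(t) = -16·cos(4·t). La integral de la velocidad es la posición. Usando x(0) = 0, obtenemos x(t) = -4·sin(4·t). Usando x(t) = -4·sin(4·t) y sustituyendo t = -pi/8, encontramos x = 4.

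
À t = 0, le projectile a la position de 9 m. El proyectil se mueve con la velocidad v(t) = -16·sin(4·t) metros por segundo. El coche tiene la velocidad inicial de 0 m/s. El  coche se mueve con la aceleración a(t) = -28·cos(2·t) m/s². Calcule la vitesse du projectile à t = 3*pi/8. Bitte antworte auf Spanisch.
Usando v(t) = -16·sin(4·t) y sustituyendo t = 3*pi/8, encontramos v = 16.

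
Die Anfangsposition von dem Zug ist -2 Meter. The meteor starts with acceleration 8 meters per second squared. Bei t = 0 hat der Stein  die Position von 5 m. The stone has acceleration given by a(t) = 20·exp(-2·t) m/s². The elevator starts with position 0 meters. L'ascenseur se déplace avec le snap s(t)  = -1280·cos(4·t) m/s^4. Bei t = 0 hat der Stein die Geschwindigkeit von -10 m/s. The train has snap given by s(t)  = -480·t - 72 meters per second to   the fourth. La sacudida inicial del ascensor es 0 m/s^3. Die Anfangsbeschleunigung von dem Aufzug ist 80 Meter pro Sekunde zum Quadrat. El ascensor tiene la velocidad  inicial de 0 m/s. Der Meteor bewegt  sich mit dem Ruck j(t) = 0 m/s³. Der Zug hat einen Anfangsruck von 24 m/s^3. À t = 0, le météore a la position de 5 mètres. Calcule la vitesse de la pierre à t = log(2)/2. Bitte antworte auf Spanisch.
Para resolver esto, necesitamos tomar 1 integral de nuestra ecuación de la aceleración a(t) = 20·exp(-2·t). La antiderivada de la aceleración, con v(0) = -10, da la velocidad: v(t) = -10·exp(-2·t). De la ecuación de la velocidad v(t) = -10·exp(-2·t), sustituimos t = log(2)/2 para obtener v = -5.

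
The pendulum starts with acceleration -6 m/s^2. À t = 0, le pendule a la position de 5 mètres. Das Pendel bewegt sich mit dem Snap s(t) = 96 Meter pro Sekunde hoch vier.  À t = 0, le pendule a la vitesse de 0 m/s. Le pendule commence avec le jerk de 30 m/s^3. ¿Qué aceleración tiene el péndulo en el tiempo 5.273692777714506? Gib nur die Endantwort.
a(5.273692777714506) = 1487.17888798991.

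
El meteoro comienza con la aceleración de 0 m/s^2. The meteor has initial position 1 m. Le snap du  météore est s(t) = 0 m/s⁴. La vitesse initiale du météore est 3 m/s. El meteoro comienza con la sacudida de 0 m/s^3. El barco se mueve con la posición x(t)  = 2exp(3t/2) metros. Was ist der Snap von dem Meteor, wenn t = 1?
Aus der Gleichung für den Snap s(t) = 0, setzen wir t = 1 ein und erhalten s = 0.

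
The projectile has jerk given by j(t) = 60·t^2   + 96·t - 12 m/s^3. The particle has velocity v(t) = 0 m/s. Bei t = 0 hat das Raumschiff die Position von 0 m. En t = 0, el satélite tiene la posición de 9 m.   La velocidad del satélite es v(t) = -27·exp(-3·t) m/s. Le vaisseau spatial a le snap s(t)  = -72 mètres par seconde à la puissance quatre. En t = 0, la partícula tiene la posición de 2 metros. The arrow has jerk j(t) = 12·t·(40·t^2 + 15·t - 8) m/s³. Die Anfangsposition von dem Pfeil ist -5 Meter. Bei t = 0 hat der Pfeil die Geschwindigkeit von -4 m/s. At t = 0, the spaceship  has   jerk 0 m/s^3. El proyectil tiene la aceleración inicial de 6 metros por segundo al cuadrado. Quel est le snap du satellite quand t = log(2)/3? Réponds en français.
Pour résoudre ceci, nous devons prendre 3 dérivées de notre équation de la vitesse v(t) = -27·exp(-3·t). En dérivant la vitesse, nous obtenons l'accélération: a(t) = 81·exp(-3·t). La dérivée de l'accélération donne le jerk: j(t) = -243·exp(-3·t). La dérivée du jerk donne le snap: s(t) = 729·exp(-3·t). En utilisant s(t) = 729·exp(-3·t) et en substituant t = log(2)/3, nous trouvons s = 729/2.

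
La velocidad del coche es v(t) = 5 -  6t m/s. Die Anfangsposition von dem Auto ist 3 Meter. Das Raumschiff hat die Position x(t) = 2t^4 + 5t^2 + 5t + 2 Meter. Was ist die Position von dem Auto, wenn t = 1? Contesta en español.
Debemos encontrar la integral de nuestra ecuación de la velocidad v(t) = 5 - 6·t 1 vez. La integral de la velocidad es la posición. Usando x(0) = 3, obtenemos x(t) = -3·t^2 + 5·t + 3. Usando x(t) = -3·t^2 + 5·t + 3 y sustituyendo t = 1, encontramos x = 5.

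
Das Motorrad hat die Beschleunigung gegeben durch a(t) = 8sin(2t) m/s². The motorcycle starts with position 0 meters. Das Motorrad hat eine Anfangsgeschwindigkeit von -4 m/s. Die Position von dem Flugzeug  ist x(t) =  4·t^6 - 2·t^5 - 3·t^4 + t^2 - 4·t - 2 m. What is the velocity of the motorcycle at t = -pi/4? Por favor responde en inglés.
To find the answer, we compute 1 integral of a(t) = 8·sin(2·t). The integral of acceleration is velocity. Using v(0) = -4, we get v(t) = -4·cos(2·t). Using v(t) = -4·cos(2·t) and substituting t = -pi/4, we find v = 0.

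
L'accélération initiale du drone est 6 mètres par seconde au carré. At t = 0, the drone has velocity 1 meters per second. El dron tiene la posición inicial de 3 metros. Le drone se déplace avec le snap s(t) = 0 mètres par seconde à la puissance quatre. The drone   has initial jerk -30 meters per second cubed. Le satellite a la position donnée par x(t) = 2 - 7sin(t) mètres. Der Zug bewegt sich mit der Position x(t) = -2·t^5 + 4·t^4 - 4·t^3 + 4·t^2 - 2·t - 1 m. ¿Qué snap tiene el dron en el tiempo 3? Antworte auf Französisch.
Nous avons le snap s(t) = 0. En substituant t = 3: s(3) = 0.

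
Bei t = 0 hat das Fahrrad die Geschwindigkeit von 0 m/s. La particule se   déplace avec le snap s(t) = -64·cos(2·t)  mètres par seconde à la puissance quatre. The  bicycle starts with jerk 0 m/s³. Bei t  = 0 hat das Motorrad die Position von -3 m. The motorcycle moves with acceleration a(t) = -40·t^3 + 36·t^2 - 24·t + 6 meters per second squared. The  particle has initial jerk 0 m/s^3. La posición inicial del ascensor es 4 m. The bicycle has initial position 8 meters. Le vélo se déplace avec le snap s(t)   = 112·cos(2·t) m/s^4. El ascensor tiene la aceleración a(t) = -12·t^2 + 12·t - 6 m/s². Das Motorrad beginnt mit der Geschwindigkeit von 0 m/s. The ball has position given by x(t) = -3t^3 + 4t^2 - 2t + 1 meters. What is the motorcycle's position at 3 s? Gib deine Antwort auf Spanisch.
Necesitamos integrar nuestra ecuación de la aceleración a(t) = -40·t^3 + 36·t^2 - 24·t + 6 2 veces. Tomando ∫a(t)dt y aplicando v(0) = 0, encontramos v(t) = 2·t·(-5·t^3 + 6·t^2 - 6·t + 3). Integrando la velocidad y usando la condición inicial x(0) = -3, obtenemos x(t) = -2·t^5 + 3·t^4 - 4·t^3 + 3·t^2 - 3. Usando x(t) = -2·t^5 + 3·t^4 - 4·t^3 + 3·t^2 - 3 y sustituyendo t = 3, encontramos x = -327.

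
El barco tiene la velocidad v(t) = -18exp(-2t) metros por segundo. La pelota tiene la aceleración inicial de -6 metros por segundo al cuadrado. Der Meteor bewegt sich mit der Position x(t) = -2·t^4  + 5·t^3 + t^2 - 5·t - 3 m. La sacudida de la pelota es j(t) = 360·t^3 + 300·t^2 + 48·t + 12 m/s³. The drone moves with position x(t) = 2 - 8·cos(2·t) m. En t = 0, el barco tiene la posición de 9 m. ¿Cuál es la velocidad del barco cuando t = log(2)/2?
Usando v(t) = -18·exp(-2·t) y sustituyendo t = log(2)/2, encontramos v = -9.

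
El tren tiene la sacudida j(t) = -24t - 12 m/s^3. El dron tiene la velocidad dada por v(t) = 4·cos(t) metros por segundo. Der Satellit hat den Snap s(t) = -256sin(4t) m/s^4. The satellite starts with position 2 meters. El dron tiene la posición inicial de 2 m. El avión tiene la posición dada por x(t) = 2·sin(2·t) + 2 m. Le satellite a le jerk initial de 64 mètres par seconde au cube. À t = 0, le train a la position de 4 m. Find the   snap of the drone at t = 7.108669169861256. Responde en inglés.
To solve this, we need to take 3 derivatives of our velocity equation v(t) = 4·cos(t). The derivative of velocity gives acceleration: a(t) = -4·sin(t). Differentiating acceleration, we get jerk: j(t) = -4·cos(t). Taking d/dt of j(t), we find s(t) = 4·sin(t). Using s(t) = 4·sin(t) and substituting t = 7.108669169861256, we find s = 2.93950409855808.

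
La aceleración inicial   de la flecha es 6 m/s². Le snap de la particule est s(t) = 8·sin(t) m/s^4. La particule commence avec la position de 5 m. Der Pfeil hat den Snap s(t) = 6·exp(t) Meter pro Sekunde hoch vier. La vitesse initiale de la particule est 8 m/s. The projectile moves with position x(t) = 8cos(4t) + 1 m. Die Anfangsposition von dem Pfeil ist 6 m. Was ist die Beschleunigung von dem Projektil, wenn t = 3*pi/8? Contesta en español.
Para resolver esto, necesitamos tomar 2 derivadas de nuestra ecuación de la posición x(t) = 8·cos(4·t) + 1. Derivando la posición, obtenemos la velocidad: v(t) = -32·sin(4·t). Tomando d/dt de v(t), encontramos a(t) = -128·cos(4·t). Usando a(t) = -128·cos(4·t) y sustituyendo t = 3*pi/8, encontramos a = 0.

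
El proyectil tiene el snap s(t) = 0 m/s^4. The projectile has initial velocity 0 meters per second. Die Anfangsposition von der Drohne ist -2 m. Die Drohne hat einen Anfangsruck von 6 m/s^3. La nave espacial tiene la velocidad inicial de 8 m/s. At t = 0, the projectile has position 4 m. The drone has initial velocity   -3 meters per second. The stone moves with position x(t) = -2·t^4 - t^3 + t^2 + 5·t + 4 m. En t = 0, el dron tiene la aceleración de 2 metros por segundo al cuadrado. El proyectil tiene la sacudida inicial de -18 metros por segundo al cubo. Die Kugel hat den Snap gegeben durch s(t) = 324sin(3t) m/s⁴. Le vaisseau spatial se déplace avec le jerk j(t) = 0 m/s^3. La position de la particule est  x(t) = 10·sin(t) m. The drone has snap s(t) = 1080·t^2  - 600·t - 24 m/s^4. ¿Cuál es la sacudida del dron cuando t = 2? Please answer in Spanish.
Necesitamos integrar nuestra ecuación del snap s(t) = 1080·t^2 - 600·t - 24 1 vez. La integral del snap, con j(0) = 6, da la sacudida: j(t) = 360·t^3 - 300·t^2 - 24·t + 6. De la ecuación de la sacudida j(t) = 360·t^3 - 300·t^2 - 24·t + 6, sustituimos t = 2 para obtener j = 1638.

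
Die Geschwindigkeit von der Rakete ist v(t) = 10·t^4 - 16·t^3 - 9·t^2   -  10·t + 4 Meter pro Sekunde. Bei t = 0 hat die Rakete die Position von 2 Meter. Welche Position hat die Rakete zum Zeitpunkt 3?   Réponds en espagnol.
Partiendo de la velocidad v(t) = 10·t^4 - 16·t^3 - 9·t^2 - 10·t + 4, tomamos 1 integral. Integrando la velocidad y usando la condición inicial x(0) = 2, obtenemos x(t) = 2·t^5 - 4·t^4 - 3·t^3 - 5·t^2 + 4·t + 2. Usando x(t) = 2·t^5 - 4·t^4 - 3·t^3 - 5·t^2 + 4·t + 2 y sustituyendo t = 3, encontramos x = 50.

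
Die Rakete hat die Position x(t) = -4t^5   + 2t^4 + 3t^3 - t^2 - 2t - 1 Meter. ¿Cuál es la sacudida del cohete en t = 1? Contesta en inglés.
To solve this, we need to take 3 derivatives of our position equation x(t) = -4·t^5 + 2·t^4 + 3·t^3 - t^2 - 2·t - 1. Taking d/dt of x(t), we find v(t) = -20·t^4 + 8·t^3 + 9·t^2 - 2·t - 2. The derivative of velocity gives acceleration: a(t) = -80·t^3 + 24·t^2 + 18·t - 2. Taking d/dt of a(t), we find j(t) = -240·t^2 + 48·t + 18. From the given jerk equation j(t) = -240·t^2 + 48·t + 18, we substitute t = 1 to get j = -174.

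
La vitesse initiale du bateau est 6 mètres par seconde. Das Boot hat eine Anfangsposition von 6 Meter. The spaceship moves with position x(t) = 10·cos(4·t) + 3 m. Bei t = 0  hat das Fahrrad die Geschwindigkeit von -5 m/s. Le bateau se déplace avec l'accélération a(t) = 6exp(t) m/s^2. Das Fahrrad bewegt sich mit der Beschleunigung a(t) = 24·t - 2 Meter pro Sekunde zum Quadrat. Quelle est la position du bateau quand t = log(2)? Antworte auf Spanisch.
Para resolver esto, necesitamos tomar 2 antiderivadas de nuestra ecuación de la aceleración a(t) = 6·exp(t). La integral de la aceleración, con v(0) = 6, da la velocidad: v(t) = 6·exp(t). La integral de la velocidad, con x(0) = 6, da la posición: x(t) = 6·exp(t). Tenemos la posición x(t) = 6·exp(t). Sustituyendo t = log(2): x(log(2)) = 12.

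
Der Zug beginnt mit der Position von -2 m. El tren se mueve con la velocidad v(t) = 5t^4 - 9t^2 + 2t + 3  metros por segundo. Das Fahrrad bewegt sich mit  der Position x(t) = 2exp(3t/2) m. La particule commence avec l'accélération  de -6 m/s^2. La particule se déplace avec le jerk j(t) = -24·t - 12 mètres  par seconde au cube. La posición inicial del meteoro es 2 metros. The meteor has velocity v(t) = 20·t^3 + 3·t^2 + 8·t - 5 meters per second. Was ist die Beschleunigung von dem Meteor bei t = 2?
Um dies zu lösen, müssen wir 1 Ableitung unserer Gleichung für die Geschwindigkeit v(t) = 20·t^3 + 3·t^2 + 8·t - 5 nehmen. Mit d/dt von v(t) finden wir a(t) = 60·t^2 + 6·t + 8. Wir haben die Beschleunigung a(t) = 60·t^2 + 6·t + 8. Durch Einsetzen von t = 2: a(2) = 260.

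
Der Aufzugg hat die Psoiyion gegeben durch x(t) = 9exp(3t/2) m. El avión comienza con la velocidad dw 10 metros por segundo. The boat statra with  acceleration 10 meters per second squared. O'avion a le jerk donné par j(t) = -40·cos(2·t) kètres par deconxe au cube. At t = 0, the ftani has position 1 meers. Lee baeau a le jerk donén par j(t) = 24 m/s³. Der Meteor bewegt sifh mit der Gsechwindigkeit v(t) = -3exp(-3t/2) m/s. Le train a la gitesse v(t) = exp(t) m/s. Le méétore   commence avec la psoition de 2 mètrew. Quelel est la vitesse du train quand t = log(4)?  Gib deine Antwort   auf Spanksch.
De la ecuación de la velocidad v(t) = exp(t), sustituimos t = log(4) para obtener v = 4.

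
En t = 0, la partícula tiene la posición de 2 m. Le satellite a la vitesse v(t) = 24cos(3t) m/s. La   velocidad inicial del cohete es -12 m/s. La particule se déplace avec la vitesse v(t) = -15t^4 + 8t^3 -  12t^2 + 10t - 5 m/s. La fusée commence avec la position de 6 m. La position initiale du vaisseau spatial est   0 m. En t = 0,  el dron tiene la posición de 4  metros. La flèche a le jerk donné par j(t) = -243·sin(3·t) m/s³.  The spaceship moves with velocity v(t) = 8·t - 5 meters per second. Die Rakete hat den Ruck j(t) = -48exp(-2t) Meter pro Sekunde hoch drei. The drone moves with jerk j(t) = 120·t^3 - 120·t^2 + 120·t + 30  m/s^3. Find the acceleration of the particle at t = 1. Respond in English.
We must differentiate our velocity equation v(t) = -15·t^4 + 8·t^3 - 12·t^2 + 10·t - 5 1 time. The derivative of velocity gives acceleration: a(t) = -60·t^3 + 24·t^2 - 24·t + 10. From the given acceleration equation a(t) = -60·t^3 + 24·t^2 - 24·t + 10, we substitute t = 1 to get a = -50.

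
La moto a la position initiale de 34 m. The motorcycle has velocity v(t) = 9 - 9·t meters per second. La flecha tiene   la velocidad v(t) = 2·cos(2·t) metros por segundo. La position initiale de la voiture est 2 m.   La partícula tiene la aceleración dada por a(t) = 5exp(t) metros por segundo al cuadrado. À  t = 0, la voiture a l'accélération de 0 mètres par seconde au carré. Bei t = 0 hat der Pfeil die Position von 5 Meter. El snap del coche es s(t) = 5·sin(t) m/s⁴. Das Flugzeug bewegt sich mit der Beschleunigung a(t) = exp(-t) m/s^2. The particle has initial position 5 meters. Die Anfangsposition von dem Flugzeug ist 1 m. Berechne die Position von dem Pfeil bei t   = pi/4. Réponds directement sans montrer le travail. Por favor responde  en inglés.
The position at t = pi/4 is x = 6.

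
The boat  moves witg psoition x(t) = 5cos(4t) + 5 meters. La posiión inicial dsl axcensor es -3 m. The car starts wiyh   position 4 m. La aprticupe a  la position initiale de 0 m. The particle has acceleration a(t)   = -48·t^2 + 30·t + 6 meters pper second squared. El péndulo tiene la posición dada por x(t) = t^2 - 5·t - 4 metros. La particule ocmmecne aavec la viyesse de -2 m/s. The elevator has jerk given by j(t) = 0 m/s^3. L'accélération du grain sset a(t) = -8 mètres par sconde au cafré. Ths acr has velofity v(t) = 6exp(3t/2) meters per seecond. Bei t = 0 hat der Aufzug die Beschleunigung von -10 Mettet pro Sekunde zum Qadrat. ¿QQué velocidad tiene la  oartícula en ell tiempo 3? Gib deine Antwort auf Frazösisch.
Pour résoudre ceci, nous devons prendre 1 primitive de notre équation de l'accélération a(t) = -48·t^2 + 30·t + 6. En intégrant l'accélération et en utilisant la condition initiale v(0) = -2, nous obtenons v(t) = -16·t^3 + 15·t^2 + 6·t - 2. Nous avons la vitesse v(t) = -16·t^3 + 15·t^2 + 6·t - 2. En substituant t = 3: v(3) = -281.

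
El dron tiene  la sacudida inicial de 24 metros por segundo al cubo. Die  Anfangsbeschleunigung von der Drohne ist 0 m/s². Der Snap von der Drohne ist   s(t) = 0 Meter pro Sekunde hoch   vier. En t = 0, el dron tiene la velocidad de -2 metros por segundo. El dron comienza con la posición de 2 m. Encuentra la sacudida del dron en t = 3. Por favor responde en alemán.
Um dies zu lösen, müssen wir 1 Stammfunktion unserer Gleichung für den Snap s(t) = 0 finden. Die Stammfunktion von dem Snap, mit j(0) = 24, ergibt den Ruck: j(t) = 24. Mit j(t) = 24 und Einsetzen von t = 3, finden wir j = 24.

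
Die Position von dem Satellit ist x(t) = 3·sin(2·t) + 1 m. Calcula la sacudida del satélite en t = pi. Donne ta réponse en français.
En partant de la position x(t) = 3·sin(2·t) + 1, nous prenons 3 dérivées. En dérivant la position, nous obtenons la vitesse: v(t) = 6·cos(2·t). En dérivant la vitesse, nous obtenons l'accélération: a(t) = -12·sin(2·t). En dérivant l'accélération, nous obtenons le jerk: j(t) = -24·cos(2·t). Nous avons le jerk j(t) = -24·cos(2·t). En substituant t = pi: j(pi) = -24.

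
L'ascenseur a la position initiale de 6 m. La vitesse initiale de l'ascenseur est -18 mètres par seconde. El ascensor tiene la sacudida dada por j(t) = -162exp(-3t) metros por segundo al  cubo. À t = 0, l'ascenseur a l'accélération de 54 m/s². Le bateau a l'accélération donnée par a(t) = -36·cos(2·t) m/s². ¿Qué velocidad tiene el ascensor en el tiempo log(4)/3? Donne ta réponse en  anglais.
Starting from jerk j(t) = -162·exp(-3·t), we take 2 antiderivatives. Integrating jerk and using the initial condition a(0) = 54, we get a(t) = 54·exp(-3·t). Integrating acceleration and using the initial condition v(0) = -18, we get v(t) = -18·exp(-3·t). From the given velocity equation v(t) = -18·exp(-3·t), we substitute t = log(4)/3 to get v = -9/2.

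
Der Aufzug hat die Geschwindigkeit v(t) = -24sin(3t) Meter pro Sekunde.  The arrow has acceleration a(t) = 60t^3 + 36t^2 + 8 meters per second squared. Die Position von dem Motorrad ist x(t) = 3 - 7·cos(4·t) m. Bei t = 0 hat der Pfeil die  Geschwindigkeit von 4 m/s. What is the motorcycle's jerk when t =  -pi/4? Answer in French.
Nous devons dériver notre équation de la position x(t) = 3 - 7·cos(4·t) 3 fois. En dérivant la position, nous obtenons la vitesse: v(t) = 28·sin(4·t). En dérivant la vitesse, nous obtenons l'accélération: a(t) = 112·cos(4·t). En prenant d/dt de a(t), nous trouvons j(t) = -448·sin(4·t). Nous avons le jerk j(t) = -448·sin(4·t). En substituant t = -pi/4: j(-pi/4) = 0.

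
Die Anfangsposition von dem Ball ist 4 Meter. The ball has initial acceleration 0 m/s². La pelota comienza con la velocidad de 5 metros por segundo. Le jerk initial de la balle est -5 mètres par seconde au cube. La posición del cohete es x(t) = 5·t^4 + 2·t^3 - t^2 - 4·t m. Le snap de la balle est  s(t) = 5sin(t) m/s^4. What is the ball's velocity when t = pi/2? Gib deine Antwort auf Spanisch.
Debemos encontrar la integral de nuestra ecuación del snap s(t) = 5·sin(t) 3 veces. La integral del snap es la sacudida. Usando j(0) = -5, obtenemos j(t) = -5·cos(t). Integrando la sacudida y usando la condición inicial a(0) = 0, obtenemos a(t) = -5·sin(t). La integral de la aceleración, con v(0) = 5, da la velocidad: v(t) = 5·cos(t). De la ecuación de la velocidad v(t) = 5·cos(t), sustituimos t = pi/2 para obtener v = 0.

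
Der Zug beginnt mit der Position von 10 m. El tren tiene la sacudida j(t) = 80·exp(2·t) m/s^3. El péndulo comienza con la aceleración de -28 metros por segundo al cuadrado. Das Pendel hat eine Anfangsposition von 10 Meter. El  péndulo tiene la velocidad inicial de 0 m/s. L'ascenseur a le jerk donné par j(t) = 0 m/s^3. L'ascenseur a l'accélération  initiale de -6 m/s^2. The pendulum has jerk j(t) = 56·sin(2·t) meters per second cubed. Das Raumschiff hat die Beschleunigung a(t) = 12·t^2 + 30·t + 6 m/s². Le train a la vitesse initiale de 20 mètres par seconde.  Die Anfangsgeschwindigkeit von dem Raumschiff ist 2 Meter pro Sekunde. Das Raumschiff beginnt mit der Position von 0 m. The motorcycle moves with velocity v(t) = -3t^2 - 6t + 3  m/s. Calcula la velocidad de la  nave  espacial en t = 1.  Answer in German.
Wir müssen die Stammfunktion unserer Gleichung für die Beschleunigung a(t) = 12·t^2 + 30·t + 6 1-mal finden. Die Stammfunktion von der Beschleunigung ist die Geschwindigkeit. Mit v(0) = 2 erhalten wir v(t) = 4·t^3 + 15·t^2 + 6·t + 2. Mit v(t) = 4·t^3 + 15·t^2 + 6·t + 2 und Einsetzen von t = 1, finden wir v = 27.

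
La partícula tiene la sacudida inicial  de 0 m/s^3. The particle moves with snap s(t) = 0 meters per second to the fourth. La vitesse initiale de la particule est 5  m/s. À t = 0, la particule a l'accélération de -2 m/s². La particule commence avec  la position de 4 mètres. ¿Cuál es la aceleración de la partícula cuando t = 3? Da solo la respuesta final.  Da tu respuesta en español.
En t = 3, a = -2.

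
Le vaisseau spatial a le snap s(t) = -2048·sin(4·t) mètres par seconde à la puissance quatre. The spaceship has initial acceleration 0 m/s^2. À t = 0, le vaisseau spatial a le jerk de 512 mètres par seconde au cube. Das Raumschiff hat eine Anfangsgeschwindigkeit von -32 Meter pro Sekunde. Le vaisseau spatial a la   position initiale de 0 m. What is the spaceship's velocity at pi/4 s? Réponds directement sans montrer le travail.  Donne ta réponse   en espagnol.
La respuesta es 32.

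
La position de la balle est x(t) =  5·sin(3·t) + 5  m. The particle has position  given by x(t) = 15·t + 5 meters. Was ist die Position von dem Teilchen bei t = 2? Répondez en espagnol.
Tenemos la posición x(t) = 15·t + 5. Sustituyendo t = 2: x(2) = 35.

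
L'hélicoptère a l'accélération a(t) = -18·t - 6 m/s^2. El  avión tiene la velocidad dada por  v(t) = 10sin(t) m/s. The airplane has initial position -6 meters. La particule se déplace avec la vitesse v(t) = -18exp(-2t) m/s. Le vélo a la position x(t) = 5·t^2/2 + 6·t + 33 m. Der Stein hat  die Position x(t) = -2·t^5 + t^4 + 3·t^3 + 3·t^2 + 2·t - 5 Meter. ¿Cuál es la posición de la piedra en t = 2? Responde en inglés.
Using x(t) = -2·t^5 + t^4 + 3·t^3 + 3·t^2 + 2·t - 5 and substituting t = 2, we find x = -13.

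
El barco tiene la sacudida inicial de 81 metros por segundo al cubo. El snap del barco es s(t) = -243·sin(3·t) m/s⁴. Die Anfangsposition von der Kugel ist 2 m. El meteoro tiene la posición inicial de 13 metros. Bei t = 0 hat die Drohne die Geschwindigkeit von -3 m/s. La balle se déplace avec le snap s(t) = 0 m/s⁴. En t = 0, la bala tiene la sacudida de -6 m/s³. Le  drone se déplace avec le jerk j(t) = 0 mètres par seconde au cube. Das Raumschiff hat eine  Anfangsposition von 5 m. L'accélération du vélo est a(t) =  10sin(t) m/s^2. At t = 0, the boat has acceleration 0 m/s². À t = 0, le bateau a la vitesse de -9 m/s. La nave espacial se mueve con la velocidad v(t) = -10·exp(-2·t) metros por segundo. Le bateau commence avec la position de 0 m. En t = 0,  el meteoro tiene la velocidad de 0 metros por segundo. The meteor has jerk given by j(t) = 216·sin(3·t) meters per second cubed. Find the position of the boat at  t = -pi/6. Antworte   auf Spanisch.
Para resolver esto, necesitamos tomar 4 integrales de nuestra ecuación del snap s(t) = -243·sin(3·t). La antiderivada del snap es la sacudida. Usando j(0) = 81, obtenemos j(t) = 81·cos(3·t). La antiderivada de la sacudida es la aceleración. Usando a(0) = 0, obtenemos a(t) = 27·sin(3·t). La integral de la aceleración, con v(0) = -9, da la velocidad: v(t) = -9·cos(3·t). La antiderivada de la velocidad, con x(0) = 0, da la posición: x(t) = -3·sin(3·t). Usando x(t) = -3·sin(3·t) y sustituyendo t = -pi/6, encontramos x = 3.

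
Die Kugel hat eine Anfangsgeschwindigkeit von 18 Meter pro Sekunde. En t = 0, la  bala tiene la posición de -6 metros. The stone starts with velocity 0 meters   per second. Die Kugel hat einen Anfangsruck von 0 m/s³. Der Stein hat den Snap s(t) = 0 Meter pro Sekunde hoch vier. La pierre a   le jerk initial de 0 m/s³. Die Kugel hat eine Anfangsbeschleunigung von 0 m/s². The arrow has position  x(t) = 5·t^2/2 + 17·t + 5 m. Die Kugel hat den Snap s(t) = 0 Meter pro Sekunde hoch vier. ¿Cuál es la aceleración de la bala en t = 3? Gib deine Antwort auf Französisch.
En partant du snap s(t) = 0, nous prenons 2 intégrales. L'intégrale du snap, avec j(0) = 0, donne le jerk: j(t) = 0. En intégrant le jerk et en utilisant la condition initiale a(0) = 0, nous obtenons a(t) = 0. En utilisant a(t) = 0 et en substituant t = 3, nous trouvons a = 0.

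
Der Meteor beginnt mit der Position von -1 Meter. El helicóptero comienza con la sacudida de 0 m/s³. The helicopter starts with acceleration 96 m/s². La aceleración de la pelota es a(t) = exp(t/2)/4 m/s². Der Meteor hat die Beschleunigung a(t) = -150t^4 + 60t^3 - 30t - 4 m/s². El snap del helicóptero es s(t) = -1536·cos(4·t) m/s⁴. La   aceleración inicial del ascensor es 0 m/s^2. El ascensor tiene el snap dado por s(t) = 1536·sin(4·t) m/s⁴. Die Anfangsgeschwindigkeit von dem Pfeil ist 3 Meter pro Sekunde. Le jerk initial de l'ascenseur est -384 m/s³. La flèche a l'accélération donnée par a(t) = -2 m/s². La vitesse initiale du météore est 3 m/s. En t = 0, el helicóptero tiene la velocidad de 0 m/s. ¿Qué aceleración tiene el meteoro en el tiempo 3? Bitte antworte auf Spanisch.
De la ecuación de la aceleración a(t) = -150·t^4 + 60·t^3 - 30·t - 4, sustituimos t = 3 para obtener a = -10624.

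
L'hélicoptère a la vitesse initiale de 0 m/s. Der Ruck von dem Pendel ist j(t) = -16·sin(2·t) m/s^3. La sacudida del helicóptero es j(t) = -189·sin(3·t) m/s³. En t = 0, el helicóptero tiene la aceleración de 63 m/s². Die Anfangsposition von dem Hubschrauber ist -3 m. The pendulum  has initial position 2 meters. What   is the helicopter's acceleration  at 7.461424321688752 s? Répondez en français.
Nous devons trouver la primitive de notre équation du jerk j(t) = -189·sin(3·t) 1 fois. En intégrant le jerk et en utilisant la condition initiale a(0) = 63, nous obtenons a(t) = 63·cos(3·t). En utilisant a(t) = 63·cos(3·t) et en substituant t = 7.461424321688752, nous trouvons a = -58.1941515040544.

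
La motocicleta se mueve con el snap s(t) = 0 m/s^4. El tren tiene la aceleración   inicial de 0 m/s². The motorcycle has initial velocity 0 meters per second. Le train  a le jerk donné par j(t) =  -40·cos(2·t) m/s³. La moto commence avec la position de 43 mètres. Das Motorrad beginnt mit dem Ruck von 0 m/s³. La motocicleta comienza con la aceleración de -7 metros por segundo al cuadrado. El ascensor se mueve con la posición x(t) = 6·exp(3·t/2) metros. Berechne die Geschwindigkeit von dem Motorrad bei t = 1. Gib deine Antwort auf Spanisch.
Para resolver esto, necesitamos tomar 3 antiderivadas de nuestra ecuación del snap s(t) = 0. La integral del snap es la sacudida. Usando j(0) = 0, obtenemos j(t) = 0. La integral de la sacudida, con a(0) = -7, da la aceleración: a(t) = -7. La antiderivada de la aceleración, con v(0) = 0, da la velocidad: v(t) = -7·t. De la ecuación de la velocidad v(t) = -7·t, sustituimos t = 1 para obtener v = -7.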